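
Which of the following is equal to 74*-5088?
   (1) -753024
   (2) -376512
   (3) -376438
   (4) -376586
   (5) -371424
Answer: 2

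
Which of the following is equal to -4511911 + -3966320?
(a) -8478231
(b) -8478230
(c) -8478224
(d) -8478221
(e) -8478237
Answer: a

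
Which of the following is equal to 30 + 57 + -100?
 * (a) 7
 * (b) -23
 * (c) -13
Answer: c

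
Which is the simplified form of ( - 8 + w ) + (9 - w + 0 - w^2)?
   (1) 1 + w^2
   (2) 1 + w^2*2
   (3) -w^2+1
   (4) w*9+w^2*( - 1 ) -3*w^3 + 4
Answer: 3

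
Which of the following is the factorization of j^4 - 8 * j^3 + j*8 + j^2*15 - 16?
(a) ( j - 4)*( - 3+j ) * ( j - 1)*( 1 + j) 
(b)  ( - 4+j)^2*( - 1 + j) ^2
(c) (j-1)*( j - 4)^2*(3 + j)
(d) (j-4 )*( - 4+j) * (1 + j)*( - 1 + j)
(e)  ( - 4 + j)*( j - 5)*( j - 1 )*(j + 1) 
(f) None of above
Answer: d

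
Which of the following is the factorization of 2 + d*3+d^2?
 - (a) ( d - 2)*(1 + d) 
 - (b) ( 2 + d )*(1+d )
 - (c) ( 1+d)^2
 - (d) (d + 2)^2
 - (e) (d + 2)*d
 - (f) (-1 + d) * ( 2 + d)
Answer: b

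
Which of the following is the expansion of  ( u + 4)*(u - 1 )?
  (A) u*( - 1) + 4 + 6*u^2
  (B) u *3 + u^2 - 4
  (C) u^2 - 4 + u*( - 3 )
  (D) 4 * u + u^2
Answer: B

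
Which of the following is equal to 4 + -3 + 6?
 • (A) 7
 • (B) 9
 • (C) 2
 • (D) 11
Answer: A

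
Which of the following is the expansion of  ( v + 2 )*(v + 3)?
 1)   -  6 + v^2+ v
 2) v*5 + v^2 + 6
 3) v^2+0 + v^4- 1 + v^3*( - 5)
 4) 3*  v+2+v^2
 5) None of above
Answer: 2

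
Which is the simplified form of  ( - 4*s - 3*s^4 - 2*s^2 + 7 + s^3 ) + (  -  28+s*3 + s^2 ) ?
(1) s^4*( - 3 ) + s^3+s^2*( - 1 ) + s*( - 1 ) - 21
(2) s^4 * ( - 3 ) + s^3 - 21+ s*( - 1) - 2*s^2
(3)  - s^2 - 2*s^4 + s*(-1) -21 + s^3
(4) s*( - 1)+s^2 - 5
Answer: 1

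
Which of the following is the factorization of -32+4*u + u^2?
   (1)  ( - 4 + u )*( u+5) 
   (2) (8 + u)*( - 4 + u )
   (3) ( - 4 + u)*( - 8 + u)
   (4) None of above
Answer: 2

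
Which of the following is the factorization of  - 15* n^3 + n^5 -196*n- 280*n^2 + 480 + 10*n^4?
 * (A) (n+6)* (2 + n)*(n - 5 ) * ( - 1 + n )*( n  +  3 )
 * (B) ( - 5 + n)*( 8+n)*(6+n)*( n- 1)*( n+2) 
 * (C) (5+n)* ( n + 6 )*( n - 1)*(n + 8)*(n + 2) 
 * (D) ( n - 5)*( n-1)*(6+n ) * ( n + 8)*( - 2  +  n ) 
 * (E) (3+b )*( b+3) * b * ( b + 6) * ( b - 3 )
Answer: B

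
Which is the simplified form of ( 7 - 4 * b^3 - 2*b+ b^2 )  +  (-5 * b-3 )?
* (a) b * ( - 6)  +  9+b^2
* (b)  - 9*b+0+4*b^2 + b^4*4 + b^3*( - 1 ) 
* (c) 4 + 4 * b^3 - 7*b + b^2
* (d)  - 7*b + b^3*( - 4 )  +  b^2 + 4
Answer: d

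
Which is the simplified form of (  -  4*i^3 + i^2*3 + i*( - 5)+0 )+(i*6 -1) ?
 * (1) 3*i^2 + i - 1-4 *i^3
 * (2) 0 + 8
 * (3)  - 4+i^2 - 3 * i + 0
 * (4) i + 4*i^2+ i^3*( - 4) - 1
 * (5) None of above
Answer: 1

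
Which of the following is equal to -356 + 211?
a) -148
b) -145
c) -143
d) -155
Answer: b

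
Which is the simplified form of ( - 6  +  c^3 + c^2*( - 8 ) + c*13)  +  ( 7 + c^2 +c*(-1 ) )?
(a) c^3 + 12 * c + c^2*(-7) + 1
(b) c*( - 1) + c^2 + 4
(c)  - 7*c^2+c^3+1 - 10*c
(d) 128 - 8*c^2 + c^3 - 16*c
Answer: a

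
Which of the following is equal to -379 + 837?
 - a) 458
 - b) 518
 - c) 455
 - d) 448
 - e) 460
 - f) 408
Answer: a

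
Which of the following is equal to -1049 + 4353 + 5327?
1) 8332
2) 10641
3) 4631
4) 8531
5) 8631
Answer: 5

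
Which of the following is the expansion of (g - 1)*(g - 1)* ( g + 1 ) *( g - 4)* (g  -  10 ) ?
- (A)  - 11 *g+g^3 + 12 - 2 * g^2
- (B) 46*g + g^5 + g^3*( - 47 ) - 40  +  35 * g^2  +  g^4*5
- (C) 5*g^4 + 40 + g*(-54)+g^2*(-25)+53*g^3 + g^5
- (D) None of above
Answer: D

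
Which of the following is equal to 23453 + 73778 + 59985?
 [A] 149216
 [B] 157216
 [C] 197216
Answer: B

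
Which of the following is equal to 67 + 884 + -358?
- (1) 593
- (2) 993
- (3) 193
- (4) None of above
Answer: 1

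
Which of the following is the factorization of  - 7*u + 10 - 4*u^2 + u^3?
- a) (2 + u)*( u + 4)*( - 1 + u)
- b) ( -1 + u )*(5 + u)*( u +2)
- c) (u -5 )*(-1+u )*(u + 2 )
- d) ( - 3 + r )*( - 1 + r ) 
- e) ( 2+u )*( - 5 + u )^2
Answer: c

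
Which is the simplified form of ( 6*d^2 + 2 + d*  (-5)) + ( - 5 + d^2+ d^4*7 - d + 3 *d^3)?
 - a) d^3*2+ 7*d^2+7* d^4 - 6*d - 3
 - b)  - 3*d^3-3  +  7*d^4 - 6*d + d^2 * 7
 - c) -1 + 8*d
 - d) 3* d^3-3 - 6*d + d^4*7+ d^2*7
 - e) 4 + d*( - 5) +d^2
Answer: d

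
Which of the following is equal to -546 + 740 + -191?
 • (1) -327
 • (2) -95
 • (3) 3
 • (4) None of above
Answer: 3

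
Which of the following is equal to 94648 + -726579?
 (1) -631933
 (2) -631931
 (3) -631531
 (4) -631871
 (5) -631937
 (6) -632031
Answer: 2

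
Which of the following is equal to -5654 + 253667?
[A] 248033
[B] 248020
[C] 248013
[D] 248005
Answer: C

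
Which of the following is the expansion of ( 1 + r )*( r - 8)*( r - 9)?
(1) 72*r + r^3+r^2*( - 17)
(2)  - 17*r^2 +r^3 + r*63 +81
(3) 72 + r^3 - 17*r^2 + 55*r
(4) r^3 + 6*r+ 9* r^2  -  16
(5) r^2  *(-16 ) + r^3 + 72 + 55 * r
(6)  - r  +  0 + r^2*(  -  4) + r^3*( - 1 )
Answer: 5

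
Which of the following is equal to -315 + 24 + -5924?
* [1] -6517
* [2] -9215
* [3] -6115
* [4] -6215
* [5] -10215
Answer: 4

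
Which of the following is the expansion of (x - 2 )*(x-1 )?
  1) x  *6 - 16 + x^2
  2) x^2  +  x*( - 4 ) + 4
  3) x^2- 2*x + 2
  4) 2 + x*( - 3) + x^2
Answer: 4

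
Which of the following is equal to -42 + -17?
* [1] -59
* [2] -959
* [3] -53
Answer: 1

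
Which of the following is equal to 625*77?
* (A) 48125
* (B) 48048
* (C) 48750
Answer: A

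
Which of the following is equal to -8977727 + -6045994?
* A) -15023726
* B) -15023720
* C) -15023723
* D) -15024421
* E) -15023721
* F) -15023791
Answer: E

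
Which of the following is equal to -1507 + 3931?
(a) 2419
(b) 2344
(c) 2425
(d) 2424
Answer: d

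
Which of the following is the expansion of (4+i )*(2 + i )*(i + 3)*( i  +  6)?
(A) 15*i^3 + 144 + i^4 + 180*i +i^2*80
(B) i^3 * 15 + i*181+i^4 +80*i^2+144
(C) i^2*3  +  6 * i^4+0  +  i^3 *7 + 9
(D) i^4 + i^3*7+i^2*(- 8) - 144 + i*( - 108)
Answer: A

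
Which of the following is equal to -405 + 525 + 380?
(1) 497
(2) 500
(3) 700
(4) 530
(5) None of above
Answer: 2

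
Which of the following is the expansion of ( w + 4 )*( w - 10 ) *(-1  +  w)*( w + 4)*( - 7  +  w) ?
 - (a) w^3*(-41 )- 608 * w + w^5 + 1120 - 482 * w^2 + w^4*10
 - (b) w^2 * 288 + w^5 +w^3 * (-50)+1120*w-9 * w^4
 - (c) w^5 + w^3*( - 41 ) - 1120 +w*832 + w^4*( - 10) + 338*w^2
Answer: c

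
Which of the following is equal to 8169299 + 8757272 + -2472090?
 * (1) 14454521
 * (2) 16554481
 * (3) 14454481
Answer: 3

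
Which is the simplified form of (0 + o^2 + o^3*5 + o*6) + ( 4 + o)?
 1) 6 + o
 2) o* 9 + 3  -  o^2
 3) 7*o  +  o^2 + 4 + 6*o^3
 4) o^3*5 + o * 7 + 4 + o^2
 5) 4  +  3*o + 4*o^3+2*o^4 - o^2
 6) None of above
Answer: 4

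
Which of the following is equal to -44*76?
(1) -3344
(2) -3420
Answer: 1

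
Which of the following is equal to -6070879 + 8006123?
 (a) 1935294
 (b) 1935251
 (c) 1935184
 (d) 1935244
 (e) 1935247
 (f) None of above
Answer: d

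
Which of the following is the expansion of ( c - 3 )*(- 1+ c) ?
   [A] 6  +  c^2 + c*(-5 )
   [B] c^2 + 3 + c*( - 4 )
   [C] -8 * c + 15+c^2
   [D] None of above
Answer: B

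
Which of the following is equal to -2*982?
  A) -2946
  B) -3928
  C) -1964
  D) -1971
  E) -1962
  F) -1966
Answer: C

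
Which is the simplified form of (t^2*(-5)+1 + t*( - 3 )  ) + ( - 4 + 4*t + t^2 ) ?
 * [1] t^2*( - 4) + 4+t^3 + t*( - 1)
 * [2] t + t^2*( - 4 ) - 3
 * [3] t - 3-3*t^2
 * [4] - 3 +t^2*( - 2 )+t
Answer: 2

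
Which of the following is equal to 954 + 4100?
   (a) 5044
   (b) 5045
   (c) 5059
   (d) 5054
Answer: d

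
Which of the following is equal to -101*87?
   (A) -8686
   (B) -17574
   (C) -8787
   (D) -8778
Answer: C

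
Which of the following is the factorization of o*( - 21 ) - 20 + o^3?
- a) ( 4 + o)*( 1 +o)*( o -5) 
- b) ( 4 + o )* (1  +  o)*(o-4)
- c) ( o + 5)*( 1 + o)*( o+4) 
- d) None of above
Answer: a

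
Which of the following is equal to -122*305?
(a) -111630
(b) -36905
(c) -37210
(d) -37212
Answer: c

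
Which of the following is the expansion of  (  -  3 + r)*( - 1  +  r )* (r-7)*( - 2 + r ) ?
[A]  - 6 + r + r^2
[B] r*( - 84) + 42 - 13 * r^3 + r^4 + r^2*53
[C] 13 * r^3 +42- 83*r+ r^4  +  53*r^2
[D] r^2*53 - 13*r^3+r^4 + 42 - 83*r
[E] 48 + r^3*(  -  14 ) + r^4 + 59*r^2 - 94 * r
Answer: D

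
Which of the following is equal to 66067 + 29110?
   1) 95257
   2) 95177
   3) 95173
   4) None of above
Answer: 2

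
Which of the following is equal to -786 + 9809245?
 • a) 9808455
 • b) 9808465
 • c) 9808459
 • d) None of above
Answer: c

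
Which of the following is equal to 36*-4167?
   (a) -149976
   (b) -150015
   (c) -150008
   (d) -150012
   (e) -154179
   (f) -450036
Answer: d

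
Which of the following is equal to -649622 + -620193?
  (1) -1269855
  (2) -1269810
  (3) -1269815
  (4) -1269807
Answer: 3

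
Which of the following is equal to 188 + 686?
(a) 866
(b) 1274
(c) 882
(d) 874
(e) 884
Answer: d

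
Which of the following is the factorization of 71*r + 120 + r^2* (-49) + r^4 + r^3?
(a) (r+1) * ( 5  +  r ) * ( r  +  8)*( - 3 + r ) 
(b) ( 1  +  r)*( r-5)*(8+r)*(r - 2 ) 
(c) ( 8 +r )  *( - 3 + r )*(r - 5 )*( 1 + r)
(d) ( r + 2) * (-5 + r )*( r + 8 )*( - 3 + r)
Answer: c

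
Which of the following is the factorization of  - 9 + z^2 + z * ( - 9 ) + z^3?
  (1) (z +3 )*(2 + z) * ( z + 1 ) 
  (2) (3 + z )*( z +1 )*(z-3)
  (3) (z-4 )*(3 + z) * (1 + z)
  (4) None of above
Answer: 2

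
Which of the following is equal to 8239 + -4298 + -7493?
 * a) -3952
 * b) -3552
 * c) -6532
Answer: b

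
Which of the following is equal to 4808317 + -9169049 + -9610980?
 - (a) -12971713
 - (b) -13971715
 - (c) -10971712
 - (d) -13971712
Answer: d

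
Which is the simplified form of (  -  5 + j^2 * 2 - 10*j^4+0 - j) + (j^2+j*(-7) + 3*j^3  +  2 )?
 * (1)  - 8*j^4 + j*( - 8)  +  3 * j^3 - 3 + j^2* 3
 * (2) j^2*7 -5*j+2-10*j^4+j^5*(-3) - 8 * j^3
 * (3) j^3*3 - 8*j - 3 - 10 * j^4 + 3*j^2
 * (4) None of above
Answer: 3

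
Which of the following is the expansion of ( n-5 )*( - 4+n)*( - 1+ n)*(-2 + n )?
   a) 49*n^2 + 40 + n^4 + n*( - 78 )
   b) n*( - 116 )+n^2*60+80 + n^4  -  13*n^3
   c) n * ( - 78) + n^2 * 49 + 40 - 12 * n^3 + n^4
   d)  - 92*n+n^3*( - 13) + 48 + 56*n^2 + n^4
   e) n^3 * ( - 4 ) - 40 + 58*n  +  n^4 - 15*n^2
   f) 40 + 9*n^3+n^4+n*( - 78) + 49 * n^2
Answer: c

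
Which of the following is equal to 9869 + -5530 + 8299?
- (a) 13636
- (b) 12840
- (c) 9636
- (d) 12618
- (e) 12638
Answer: e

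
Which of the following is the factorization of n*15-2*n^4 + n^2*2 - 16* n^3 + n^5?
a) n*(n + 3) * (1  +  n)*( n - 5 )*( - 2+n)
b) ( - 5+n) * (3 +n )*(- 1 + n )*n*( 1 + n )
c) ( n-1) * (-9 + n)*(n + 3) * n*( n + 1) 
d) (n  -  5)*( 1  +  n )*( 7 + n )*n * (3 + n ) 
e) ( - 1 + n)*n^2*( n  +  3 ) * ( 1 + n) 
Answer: b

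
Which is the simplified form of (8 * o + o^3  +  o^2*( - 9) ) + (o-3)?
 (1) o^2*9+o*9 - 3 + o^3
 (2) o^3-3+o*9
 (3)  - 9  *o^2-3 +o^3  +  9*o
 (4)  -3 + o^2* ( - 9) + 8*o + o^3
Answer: 3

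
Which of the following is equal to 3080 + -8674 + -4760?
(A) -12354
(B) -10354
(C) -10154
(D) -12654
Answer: B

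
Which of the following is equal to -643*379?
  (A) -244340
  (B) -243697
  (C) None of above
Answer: B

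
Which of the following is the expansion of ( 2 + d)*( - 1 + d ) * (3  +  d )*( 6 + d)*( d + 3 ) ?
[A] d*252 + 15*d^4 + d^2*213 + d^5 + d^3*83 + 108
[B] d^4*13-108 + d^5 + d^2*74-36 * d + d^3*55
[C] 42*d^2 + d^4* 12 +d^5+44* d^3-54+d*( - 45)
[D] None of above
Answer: D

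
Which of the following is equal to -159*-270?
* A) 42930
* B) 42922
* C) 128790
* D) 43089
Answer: A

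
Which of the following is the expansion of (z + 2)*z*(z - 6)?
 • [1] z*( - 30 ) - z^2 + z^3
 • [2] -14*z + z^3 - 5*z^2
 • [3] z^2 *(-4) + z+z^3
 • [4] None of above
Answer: 4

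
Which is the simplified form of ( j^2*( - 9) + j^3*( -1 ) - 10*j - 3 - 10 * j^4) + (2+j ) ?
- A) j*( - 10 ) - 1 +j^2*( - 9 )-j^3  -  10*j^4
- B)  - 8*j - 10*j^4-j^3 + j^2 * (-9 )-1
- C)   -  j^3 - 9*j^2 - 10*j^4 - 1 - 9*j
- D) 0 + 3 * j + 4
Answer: C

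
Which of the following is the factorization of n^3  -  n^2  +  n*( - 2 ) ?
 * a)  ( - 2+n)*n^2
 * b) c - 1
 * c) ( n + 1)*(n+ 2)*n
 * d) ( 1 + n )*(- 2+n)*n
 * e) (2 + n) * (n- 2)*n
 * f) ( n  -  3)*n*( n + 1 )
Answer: d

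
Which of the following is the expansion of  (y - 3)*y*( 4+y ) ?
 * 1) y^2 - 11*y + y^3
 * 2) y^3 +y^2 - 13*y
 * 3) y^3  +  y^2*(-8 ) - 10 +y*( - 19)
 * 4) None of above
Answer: 4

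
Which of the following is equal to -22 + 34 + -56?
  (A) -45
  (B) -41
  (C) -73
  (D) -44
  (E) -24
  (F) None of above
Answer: D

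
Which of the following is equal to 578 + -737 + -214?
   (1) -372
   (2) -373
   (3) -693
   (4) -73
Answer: 2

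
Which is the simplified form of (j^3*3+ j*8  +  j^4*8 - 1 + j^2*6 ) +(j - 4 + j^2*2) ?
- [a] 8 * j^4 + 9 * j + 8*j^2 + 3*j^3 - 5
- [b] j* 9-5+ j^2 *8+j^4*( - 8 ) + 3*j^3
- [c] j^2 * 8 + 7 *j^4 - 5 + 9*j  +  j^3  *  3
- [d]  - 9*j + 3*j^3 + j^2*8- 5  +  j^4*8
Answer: a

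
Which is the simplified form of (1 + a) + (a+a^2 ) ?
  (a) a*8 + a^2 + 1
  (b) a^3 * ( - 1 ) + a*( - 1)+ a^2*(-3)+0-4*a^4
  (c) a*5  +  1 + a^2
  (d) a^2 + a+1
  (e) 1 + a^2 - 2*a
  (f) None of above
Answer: f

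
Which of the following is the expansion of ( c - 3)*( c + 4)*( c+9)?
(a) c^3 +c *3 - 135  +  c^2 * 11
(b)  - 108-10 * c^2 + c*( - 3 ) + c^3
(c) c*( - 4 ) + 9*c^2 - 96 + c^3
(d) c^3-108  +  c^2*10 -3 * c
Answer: d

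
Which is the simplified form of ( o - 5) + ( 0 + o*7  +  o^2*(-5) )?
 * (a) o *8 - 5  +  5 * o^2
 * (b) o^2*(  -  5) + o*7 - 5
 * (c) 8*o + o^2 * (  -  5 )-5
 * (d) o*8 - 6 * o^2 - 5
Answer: c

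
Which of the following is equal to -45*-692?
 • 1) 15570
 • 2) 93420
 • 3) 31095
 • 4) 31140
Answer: 4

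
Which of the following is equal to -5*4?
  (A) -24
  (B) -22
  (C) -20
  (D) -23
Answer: C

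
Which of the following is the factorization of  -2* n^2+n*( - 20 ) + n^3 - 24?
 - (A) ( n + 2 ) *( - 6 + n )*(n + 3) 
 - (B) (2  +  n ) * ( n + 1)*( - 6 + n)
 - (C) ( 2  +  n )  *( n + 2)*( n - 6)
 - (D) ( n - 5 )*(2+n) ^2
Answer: C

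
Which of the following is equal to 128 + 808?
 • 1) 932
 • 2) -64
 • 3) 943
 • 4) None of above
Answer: 4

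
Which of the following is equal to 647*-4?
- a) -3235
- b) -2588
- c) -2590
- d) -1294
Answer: b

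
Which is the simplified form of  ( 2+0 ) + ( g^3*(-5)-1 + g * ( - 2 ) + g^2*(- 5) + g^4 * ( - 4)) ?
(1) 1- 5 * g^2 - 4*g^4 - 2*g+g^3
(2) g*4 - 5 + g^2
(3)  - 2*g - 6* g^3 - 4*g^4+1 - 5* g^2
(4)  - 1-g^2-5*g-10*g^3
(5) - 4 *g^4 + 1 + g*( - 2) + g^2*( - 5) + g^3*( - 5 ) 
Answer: 5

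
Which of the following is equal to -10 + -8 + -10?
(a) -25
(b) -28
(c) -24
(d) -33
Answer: b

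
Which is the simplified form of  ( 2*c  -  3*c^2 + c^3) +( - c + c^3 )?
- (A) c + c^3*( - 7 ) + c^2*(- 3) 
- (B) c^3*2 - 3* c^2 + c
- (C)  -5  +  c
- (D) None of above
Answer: B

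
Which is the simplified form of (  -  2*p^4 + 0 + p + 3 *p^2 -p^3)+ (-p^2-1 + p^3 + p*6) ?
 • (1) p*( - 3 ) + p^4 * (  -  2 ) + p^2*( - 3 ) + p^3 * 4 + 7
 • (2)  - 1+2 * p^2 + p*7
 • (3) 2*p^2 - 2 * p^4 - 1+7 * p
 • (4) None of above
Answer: 3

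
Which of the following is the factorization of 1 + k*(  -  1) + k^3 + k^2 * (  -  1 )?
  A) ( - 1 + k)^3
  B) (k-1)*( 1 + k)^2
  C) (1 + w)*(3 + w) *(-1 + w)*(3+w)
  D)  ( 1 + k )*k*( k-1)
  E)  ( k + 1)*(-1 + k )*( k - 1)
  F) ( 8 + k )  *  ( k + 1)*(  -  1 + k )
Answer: E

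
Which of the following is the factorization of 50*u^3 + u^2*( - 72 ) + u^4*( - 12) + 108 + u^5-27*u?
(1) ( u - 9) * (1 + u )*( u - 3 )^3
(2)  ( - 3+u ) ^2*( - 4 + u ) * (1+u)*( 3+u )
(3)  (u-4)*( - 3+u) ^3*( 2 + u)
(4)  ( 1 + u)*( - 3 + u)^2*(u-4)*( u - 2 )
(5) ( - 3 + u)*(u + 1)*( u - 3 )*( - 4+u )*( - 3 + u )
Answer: 5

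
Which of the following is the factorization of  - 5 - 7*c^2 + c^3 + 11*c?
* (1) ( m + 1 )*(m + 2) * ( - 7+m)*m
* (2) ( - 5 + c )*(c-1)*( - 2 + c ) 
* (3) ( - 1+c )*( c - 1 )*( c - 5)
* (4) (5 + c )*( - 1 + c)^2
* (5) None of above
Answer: 3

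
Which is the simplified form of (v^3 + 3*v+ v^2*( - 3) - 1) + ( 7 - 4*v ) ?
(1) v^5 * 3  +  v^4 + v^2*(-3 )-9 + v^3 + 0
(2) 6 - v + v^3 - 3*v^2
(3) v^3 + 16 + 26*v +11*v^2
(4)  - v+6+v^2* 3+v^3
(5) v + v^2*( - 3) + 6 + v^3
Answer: 2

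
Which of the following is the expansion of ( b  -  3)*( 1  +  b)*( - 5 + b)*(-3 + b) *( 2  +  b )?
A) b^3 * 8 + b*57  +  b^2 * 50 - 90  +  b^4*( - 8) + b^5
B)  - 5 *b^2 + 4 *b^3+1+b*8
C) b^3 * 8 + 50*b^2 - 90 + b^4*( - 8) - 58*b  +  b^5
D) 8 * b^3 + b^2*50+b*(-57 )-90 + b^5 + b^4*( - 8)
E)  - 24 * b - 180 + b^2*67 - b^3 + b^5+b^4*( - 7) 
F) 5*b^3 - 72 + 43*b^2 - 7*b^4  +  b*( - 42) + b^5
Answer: D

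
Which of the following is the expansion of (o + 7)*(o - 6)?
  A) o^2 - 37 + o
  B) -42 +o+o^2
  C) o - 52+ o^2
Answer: B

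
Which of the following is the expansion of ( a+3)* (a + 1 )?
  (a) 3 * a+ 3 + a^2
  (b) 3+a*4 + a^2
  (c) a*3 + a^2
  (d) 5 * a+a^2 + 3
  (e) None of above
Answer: b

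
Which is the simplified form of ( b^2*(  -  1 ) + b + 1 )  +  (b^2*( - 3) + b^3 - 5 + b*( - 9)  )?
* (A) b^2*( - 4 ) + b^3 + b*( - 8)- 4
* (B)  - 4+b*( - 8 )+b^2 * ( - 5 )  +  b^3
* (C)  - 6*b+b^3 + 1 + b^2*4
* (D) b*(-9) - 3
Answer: A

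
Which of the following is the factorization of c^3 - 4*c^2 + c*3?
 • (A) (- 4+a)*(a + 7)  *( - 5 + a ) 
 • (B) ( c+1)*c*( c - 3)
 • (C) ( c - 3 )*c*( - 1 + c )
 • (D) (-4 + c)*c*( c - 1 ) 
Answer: C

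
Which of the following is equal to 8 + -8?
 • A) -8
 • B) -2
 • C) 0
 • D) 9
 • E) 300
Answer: C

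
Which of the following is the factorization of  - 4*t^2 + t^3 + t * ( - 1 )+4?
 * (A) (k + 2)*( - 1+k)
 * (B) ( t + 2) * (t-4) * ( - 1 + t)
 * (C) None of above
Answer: C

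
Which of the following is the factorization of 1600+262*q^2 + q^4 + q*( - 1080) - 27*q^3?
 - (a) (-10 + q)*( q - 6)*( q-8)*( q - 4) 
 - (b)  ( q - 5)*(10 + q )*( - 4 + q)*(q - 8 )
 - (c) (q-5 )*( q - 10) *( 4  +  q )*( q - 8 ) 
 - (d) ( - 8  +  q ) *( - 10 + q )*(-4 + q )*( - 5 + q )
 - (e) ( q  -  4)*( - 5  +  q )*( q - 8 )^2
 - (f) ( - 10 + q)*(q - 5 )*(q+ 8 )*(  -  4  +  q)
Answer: d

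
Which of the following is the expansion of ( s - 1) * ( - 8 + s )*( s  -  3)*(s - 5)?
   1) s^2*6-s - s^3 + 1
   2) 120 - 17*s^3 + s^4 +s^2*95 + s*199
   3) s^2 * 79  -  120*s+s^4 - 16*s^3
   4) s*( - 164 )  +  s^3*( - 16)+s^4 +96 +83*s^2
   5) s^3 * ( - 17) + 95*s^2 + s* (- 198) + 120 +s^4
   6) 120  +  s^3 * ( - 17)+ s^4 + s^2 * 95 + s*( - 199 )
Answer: 6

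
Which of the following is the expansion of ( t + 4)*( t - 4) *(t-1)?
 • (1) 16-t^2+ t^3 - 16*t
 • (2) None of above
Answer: 1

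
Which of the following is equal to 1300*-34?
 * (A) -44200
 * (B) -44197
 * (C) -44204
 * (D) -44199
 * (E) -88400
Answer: A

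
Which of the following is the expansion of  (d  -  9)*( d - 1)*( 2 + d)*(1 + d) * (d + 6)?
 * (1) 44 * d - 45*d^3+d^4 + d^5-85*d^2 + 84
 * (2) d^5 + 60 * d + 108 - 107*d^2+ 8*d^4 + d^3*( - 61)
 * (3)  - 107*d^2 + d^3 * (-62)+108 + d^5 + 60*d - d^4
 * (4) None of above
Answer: 4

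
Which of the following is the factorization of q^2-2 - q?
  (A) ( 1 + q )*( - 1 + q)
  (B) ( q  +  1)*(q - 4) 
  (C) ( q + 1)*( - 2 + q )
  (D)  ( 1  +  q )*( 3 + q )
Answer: C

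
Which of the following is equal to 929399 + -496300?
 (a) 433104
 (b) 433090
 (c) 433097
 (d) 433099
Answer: d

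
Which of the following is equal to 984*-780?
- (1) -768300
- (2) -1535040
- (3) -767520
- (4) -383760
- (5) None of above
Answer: 3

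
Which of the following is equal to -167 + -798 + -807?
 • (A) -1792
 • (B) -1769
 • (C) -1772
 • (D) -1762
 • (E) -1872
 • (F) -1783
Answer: C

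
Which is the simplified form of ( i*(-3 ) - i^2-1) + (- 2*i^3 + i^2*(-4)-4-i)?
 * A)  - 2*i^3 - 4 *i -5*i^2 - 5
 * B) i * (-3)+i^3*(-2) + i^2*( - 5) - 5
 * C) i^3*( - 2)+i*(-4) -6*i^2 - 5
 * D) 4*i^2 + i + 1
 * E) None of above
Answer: A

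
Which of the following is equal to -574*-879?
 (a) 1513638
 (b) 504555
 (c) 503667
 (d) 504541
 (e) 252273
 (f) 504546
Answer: f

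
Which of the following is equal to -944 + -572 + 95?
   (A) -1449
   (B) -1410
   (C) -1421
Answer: C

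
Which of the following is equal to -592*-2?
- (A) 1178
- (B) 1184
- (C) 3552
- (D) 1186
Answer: B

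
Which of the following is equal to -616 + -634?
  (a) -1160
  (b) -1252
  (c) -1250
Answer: c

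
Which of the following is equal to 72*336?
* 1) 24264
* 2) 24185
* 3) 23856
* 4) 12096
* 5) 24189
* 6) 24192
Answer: 6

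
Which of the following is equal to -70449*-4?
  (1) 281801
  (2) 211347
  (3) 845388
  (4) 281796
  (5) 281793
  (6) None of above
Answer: 4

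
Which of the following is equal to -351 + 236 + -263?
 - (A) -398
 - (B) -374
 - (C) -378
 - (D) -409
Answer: C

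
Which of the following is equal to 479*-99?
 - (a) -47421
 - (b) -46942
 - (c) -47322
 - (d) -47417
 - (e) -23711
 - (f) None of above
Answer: a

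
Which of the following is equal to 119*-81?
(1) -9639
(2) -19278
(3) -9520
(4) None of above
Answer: 1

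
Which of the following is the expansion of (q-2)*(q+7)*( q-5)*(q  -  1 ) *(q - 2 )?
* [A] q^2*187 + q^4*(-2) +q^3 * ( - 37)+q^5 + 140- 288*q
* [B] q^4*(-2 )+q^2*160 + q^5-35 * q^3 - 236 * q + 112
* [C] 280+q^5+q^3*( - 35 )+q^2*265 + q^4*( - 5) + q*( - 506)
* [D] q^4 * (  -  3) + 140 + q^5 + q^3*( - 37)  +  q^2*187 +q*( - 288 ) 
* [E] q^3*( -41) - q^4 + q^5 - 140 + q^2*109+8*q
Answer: D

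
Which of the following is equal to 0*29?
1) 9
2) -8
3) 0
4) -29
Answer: 3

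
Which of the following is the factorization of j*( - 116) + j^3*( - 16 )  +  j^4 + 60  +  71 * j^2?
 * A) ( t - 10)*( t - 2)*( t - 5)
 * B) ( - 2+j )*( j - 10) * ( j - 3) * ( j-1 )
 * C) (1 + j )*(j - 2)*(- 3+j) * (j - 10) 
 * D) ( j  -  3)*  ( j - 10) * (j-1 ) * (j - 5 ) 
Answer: B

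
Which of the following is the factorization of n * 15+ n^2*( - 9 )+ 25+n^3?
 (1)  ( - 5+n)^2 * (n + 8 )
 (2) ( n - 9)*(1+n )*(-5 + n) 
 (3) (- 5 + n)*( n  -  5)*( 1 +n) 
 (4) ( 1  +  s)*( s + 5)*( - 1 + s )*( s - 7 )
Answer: 3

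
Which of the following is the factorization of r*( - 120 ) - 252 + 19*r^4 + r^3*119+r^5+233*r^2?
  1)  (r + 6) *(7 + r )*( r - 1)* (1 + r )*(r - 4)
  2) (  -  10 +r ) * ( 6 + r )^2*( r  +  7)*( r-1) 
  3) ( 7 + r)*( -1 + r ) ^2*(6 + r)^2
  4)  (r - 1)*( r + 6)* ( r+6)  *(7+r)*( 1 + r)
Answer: 4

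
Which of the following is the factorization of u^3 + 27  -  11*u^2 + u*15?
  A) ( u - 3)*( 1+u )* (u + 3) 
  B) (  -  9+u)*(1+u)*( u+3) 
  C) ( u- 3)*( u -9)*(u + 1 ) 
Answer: C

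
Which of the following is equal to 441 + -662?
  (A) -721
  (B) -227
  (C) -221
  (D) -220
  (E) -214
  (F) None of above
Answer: C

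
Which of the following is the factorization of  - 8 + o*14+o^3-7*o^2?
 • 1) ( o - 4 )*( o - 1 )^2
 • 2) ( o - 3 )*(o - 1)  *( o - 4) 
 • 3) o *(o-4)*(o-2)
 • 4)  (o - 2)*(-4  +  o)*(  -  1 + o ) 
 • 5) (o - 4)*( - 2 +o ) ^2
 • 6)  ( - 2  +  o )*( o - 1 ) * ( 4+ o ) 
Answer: 4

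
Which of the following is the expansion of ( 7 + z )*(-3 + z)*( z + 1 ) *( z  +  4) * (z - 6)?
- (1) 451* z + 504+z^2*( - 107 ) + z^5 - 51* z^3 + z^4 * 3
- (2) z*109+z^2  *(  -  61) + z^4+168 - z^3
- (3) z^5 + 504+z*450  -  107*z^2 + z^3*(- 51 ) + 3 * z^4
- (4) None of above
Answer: 3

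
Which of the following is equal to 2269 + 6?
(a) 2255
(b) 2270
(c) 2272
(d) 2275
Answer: d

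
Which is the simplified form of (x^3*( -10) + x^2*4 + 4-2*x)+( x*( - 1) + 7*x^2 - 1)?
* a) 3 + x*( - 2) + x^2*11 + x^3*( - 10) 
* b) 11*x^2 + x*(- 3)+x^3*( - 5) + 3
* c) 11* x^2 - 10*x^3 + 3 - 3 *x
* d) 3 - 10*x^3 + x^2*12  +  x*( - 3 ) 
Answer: c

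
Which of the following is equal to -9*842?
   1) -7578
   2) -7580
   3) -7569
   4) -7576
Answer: 1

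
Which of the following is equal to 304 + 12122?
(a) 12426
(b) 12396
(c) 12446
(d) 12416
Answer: a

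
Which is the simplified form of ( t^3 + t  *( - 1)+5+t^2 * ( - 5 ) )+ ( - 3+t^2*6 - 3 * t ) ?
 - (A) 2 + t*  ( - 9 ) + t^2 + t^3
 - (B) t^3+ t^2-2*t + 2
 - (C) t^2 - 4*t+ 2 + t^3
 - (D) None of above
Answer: C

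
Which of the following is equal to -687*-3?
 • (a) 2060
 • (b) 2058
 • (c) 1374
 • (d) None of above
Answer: d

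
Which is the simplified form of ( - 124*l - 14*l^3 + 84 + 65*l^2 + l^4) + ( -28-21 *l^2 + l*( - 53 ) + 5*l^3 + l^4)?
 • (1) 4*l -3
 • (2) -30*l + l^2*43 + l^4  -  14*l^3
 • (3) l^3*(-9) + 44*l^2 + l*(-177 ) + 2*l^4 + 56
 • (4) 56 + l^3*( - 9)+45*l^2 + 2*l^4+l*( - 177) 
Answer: 3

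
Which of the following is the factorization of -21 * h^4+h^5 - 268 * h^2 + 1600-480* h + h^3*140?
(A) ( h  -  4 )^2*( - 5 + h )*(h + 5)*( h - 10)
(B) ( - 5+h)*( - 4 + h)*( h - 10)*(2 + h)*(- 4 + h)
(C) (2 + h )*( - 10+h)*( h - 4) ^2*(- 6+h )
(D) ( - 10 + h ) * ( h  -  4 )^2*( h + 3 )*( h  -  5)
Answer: B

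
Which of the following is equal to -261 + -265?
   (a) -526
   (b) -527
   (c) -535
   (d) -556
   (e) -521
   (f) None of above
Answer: a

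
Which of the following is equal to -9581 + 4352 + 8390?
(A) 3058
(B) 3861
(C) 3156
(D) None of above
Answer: D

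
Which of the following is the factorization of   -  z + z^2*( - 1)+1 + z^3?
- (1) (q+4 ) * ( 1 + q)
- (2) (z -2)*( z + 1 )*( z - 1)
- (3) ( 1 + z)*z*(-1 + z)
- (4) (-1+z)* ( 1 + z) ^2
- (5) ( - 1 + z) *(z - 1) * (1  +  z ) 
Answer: 5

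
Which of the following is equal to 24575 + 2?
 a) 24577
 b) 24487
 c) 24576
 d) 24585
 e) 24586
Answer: a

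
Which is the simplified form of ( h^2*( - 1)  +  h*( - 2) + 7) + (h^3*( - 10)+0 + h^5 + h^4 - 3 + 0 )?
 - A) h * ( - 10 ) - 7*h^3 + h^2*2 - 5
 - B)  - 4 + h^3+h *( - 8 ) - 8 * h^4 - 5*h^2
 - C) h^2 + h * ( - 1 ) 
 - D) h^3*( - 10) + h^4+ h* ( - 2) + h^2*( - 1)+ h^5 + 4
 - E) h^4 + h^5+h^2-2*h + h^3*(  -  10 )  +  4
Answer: D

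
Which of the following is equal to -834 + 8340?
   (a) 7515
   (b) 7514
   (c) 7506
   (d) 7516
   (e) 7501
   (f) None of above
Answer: c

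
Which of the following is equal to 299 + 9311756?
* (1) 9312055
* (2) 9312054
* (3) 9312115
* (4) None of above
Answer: 1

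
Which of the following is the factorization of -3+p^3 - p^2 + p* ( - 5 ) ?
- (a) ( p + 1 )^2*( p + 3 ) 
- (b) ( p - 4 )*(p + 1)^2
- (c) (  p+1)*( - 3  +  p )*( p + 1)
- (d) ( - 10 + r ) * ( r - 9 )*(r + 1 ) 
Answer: c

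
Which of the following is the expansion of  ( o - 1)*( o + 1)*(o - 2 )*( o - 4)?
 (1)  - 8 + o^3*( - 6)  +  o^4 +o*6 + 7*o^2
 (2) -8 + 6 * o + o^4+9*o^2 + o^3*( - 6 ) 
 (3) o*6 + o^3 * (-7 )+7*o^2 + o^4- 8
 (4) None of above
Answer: 1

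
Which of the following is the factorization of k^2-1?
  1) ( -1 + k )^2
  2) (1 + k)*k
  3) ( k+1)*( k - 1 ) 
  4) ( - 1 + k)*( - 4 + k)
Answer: 3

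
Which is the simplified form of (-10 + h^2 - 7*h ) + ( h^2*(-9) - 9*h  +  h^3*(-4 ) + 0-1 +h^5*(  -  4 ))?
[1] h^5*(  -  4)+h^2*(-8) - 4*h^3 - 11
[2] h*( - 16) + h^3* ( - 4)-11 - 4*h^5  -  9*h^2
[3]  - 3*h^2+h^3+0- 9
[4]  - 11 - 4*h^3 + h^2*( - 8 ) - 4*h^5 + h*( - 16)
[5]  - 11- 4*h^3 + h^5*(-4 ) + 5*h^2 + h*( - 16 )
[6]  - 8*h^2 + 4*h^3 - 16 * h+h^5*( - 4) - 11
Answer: 4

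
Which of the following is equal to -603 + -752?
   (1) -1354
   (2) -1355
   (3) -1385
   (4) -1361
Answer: 2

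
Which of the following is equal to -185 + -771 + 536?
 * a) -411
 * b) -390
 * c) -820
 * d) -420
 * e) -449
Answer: d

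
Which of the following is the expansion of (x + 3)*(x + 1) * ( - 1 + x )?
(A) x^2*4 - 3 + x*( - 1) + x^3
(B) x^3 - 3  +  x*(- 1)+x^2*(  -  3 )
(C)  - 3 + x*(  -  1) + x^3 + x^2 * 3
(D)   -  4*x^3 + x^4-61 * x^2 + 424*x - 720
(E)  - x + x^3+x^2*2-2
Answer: C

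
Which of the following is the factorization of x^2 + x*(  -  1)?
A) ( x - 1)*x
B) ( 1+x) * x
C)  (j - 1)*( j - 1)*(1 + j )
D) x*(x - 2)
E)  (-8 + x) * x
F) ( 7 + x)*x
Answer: A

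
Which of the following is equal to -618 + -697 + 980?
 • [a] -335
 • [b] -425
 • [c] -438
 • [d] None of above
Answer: a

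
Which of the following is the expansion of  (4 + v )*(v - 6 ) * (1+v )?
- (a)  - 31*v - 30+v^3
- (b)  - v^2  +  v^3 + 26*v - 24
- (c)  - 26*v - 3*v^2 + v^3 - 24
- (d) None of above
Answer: d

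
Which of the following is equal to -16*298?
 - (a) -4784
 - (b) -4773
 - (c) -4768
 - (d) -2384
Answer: c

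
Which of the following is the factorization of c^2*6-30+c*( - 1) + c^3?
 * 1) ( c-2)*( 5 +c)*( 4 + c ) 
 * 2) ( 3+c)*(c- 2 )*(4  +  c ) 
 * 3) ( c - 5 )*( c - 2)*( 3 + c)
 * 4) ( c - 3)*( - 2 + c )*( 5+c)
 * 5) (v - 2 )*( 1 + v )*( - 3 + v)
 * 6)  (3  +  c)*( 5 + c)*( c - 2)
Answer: 6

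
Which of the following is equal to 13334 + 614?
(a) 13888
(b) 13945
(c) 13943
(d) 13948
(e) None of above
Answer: d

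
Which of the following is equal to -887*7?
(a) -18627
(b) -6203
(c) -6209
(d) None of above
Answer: c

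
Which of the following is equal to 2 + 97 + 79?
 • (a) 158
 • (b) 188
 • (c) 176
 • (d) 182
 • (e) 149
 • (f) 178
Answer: f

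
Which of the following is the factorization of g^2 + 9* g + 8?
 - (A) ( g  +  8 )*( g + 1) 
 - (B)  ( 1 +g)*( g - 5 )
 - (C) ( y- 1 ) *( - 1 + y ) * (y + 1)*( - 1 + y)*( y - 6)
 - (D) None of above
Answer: A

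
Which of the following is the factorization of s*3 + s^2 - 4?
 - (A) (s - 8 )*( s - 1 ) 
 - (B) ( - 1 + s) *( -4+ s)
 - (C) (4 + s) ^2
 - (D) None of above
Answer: D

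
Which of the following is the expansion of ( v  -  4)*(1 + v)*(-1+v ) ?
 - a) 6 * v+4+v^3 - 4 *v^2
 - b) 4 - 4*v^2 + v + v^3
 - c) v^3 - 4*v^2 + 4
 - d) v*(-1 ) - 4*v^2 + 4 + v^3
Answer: d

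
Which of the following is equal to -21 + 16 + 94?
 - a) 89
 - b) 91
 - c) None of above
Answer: a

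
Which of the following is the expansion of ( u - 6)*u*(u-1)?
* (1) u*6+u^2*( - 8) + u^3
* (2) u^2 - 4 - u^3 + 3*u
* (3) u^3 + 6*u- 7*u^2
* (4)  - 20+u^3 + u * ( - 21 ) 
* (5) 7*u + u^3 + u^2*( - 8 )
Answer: 3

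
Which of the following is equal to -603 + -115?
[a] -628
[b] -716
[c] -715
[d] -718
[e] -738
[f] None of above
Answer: d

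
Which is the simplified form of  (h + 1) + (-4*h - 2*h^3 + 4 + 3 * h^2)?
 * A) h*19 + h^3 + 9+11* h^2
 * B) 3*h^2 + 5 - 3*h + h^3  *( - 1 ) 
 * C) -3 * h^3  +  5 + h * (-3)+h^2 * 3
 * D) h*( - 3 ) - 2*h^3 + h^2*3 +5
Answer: D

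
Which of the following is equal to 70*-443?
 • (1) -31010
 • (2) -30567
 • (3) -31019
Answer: 1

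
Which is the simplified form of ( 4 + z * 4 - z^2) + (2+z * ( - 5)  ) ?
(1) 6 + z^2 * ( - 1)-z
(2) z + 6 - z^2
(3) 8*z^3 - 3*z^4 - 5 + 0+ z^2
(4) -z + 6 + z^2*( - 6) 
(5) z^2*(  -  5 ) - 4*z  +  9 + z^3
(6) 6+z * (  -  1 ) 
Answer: 1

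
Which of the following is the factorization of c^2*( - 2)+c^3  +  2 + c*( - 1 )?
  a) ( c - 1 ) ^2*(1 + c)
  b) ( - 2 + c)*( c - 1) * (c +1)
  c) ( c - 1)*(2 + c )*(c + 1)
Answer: b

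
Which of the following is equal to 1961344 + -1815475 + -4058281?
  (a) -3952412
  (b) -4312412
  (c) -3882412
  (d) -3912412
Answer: d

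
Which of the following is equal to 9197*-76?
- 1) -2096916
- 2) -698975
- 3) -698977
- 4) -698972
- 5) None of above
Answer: 4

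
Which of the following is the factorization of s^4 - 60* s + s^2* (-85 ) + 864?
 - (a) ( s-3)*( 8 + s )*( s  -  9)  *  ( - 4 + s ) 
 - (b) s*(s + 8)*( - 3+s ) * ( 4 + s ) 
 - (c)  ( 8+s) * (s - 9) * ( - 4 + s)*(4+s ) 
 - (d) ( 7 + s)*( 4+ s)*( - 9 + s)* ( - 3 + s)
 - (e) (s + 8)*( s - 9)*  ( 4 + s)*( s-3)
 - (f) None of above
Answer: e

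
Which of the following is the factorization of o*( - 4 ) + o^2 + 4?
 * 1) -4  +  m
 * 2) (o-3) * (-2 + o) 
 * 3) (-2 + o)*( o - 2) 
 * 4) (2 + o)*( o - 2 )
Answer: 3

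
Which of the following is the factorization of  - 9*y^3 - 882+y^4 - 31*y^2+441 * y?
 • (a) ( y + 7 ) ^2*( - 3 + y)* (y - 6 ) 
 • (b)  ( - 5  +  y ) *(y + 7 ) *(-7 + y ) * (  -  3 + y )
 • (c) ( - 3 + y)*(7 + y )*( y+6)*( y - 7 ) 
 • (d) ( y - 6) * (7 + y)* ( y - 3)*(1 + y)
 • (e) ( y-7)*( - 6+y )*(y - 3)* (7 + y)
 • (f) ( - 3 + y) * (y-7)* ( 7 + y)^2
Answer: e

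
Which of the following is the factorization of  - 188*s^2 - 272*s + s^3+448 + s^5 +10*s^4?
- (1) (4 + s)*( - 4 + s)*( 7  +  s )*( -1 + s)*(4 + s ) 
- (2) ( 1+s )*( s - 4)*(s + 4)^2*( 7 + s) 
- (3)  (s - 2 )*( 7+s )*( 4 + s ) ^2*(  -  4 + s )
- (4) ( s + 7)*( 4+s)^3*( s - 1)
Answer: 1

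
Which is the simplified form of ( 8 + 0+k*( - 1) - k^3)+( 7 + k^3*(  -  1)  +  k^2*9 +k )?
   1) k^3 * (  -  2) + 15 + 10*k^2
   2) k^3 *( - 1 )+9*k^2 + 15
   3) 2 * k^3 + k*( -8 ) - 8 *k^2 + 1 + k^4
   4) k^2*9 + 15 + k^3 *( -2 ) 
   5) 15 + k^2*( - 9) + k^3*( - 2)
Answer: 4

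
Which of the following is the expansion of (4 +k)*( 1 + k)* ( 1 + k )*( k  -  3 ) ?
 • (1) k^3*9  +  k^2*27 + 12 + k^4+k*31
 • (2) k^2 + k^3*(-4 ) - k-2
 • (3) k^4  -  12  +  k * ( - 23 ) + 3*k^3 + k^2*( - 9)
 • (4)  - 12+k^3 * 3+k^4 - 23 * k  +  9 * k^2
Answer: 3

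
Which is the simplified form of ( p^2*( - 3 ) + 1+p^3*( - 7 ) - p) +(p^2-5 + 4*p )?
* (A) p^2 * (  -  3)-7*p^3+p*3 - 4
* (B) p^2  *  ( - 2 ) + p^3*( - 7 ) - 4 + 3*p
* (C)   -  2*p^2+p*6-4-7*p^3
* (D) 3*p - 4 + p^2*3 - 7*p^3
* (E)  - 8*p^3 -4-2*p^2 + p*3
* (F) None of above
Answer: B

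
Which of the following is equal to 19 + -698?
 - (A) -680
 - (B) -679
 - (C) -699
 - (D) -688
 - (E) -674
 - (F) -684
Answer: B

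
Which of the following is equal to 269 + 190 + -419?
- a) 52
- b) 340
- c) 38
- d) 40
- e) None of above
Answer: d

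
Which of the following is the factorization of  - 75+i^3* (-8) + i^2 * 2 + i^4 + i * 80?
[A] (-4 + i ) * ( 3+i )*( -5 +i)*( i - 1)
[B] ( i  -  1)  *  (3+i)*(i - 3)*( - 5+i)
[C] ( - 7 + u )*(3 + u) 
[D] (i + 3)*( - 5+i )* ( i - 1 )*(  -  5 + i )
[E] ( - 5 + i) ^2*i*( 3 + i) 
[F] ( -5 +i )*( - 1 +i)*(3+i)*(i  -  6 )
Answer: D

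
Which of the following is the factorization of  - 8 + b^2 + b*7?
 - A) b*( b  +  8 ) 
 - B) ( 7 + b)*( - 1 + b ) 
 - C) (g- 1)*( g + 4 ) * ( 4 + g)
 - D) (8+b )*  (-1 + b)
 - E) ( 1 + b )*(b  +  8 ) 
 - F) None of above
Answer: D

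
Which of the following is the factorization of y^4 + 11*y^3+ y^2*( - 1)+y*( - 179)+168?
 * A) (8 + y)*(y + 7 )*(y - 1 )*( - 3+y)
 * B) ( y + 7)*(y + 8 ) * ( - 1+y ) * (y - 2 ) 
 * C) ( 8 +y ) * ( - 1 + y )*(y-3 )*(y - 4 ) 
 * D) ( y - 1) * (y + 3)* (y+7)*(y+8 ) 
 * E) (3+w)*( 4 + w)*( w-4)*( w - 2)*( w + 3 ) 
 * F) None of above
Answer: A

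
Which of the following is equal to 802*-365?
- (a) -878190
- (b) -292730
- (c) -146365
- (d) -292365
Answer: b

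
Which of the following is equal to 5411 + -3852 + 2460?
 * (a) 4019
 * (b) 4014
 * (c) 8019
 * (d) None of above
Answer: a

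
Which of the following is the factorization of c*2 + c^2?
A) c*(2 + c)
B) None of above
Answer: A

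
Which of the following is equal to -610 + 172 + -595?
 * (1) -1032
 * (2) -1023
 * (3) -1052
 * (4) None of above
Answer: 4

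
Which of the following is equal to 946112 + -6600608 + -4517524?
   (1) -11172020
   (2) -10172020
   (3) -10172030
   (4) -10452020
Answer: 2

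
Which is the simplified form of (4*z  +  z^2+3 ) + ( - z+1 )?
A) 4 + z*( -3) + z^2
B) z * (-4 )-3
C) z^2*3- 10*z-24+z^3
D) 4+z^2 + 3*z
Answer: D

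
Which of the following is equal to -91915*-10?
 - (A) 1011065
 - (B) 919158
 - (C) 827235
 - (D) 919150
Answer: D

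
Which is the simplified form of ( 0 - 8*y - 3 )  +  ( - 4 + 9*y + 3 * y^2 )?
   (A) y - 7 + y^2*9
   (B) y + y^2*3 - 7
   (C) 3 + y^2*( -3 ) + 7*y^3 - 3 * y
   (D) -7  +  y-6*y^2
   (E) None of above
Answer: B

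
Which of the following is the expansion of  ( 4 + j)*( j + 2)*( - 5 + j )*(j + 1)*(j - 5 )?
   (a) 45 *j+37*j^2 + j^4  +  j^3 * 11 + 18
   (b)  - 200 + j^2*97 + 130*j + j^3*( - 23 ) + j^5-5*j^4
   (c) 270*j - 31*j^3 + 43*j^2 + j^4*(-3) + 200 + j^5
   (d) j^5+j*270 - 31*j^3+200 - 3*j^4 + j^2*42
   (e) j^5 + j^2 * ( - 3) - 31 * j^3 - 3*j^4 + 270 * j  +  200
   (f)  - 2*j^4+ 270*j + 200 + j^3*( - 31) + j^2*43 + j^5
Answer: c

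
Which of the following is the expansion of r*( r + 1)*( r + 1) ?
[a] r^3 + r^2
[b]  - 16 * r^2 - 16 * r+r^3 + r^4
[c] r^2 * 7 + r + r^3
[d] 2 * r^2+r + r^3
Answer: d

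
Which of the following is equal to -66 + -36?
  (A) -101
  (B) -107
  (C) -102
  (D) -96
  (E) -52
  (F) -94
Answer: C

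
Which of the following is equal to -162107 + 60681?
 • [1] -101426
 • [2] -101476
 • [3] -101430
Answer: 1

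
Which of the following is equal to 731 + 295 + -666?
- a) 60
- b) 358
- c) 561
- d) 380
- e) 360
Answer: e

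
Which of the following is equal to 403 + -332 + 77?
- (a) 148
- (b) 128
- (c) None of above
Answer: a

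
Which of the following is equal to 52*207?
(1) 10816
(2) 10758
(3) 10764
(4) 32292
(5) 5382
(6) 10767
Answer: 3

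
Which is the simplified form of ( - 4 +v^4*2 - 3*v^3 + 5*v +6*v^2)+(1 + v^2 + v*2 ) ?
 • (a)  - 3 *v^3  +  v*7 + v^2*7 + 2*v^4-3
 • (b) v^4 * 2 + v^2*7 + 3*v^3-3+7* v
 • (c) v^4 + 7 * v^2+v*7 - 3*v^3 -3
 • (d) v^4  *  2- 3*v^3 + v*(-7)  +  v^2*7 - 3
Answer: a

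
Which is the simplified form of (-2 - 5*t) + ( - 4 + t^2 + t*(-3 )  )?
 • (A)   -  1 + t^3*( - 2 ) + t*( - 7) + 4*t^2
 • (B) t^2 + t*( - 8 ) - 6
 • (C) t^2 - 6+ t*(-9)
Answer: B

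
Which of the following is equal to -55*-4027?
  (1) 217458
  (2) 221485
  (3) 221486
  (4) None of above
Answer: 2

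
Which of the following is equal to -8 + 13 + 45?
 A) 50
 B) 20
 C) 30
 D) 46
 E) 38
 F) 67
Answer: A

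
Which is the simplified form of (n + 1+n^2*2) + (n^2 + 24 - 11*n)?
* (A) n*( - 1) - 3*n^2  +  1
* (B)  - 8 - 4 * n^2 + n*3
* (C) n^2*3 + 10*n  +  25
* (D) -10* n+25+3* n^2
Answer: D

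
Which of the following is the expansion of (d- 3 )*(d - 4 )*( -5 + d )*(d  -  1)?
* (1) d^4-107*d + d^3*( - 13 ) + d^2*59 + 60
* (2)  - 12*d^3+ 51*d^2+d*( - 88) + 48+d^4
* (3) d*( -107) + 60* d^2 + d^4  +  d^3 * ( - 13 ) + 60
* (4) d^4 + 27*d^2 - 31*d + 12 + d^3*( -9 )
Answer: 1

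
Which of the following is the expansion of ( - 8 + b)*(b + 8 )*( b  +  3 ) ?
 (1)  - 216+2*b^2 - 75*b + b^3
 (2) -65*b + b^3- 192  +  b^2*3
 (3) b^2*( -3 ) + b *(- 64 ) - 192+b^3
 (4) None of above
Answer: 4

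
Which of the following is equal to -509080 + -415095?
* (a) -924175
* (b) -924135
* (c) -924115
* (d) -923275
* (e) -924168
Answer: a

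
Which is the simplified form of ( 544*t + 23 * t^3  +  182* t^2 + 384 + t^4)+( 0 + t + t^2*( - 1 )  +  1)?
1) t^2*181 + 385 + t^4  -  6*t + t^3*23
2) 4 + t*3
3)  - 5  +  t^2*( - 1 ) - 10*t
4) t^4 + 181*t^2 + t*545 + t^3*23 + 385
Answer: 4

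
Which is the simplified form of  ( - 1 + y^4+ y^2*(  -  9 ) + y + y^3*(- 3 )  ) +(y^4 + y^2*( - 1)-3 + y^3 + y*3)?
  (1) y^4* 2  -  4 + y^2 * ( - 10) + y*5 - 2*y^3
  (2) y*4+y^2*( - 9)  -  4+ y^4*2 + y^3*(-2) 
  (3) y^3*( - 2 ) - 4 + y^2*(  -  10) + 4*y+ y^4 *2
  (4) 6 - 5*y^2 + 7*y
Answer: 3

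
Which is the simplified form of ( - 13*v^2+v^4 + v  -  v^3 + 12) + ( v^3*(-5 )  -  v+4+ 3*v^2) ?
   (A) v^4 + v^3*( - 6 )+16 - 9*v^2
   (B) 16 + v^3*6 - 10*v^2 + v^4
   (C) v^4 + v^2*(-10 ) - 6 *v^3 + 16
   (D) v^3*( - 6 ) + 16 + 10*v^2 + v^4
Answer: C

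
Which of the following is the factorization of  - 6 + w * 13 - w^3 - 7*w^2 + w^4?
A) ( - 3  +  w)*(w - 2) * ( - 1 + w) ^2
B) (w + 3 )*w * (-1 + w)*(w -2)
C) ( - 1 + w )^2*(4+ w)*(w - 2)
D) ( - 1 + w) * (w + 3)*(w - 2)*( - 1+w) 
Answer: D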